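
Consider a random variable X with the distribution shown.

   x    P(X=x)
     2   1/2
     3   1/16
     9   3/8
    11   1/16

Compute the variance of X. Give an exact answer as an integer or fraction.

E[X] = (1/2)·2 + (1/16)·3 + (3/8)·9 + (1/16)·11 = 21/4
E[X²] = (1/2)·4 + (1/16)·9 + (3/8)·81 + (1/16)·121 = 81/2
Var(X) = 81/2 − (21/4)² = 207/16

207/16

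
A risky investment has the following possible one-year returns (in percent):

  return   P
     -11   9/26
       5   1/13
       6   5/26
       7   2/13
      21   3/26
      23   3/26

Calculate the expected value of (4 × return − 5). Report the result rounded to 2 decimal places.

10.54

E[4x-5] = (9/26)·(-49) + (1/13)·15 + (5/26)·19 + (2/13)·23 + (3/26)·79 + (3/26)·87
     = 137/13 ≈ 10.54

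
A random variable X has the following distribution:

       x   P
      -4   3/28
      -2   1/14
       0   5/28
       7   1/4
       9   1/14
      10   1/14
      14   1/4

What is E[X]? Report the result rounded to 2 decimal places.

6.04

E[X] = (3/28)·(-4) + (1/14)·(-2) + (5/28)·0 + (1/4)·7 + (1/14)·9 + (1/14)·10 + (1/4)·14
     = 169/28 ≈ 6.04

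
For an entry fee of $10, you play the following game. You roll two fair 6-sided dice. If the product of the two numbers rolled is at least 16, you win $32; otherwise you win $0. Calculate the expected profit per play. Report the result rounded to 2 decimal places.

E[payout] = (25/36)·0 + (11/36)·32 = 88/9
Expected profit = 88/9 − 10 = -2/9 ≈ -$0.22

-$0.22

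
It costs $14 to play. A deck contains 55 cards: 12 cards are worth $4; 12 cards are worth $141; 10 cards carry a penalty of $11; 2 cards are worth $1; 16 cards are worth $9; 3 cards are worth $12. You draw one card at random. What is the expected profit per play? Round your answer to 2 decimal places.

E[payout] = (12/55)·4 + (12/55)·141 + (10/55)·(-11) + (2/55)·1 + (16/55)·9 + (3/55)·12 = 1812/55
Expected profit = 1812/55 − 14 = 1042/55 ≈ $18.95

$18.95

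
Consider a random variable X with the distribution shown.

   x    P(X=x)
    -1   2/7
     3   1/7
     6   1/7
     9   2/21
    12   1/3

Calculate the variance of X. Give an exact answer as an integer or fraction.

1378/49

E[X] = (2/7)·(-1) + (1/7)·3 + (1/7)·6 + (2/21)·9 + (1/3)·12 = 41/7
E[X²] = (2/7)·1 + (1/7)·9 + (1/7)·36 + (2/21)·81 + (1/3)·144 = 437/7
Var(X) = 437/7 − (41/7)² = 1378/49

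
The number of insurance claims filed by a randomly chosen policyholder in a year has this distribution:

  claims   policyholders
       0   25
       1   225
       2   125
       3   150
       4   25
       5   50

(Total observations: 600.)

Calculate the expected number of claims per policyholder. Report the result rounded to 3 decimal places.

2.125

Total = 600, so P(claims=0) = 25/600, etc.
E[X] = (1/24)·0 + (3/8)·1 + (5/24)·2 + (1/4)·3 + (1/24)·4 + (1/12)·5
     = 17/8 ≈ 2.125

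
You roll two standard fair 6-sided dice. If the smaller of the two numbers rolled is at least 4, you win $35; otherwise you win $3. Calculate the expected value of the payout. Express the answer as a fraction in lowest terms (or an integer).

E[payout] = (3/4)·3 + (1/4)·35 = 11

$11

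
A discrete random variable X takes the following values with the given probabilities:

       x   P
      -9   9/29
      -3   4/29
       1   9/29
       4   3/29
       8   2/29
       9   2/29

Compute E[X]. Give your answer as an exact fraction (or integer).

E[X] = (9/29)·(-9) + (4/29)·(-3) + (9/29)·1 + (3/29)·4 + (2/29)·8 + (2/29)·9
     = -38/29

-38/29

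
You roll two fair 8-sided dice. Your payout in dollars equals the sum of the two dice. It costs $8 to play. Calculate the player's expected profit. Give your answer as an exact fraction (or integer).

Distribution of the sum of the two dice: 2 w.p. 1/64, 3 w.p. 1/32, 4 w.p. 3/64, 5 w.p. 1/16, 6 w.p. 5/64, 7 w.p. 3/32, …
E[payout] = (1/64)·2 + (1/32)·3 + (3/64)·4 + (1/16)·5 + (5/64)·6 + (3/32)·7 + (7/64)·8 + (1/8)·9 + (7/64)·10 + (3/32)·11 + (5/64)·12 + (1/16)·13 + (3/64)·14 + (1/32)·15 + (1/64)·16 = 9
Expected profit = 9 − 8 = 1

$1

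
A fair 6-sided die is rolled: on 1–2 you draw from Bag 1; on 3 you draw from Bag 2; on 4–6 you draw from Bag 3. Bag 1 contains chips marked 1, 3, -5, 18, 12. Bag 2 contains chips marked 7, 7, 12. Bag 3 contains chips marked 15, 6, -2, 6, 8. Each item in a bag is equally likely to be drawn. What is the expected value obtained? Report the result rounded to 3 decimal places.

6.678

E[X | Bag 1] = (1 + 3 − 5 + 18 + 12)/5 = 29/5
E[X | Bag 2] = (7 + 7 + 12)/3 = 26/3
E[X | Bag 3] = (15 + 6 − 2 + 6 + 8)/5 = 33/5
E[X] = (1/3)·29/5 + (1/6)·26/3 + (1/2)·33/5 = 601/90 ≈ 6.678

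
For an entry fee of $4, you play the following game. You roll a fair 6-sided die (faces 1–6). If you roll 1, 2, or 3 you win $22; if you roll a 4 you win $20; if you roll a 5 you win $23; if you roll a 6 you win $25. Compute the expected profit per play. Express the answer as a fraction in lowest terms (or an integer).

55/3 dollars

E[payout] = (1/6)·20 + (1/2)·22 + (1/6)·23 + (1/6)·25 = 67/3
Expected profit = 67/3 − 4 = 55/3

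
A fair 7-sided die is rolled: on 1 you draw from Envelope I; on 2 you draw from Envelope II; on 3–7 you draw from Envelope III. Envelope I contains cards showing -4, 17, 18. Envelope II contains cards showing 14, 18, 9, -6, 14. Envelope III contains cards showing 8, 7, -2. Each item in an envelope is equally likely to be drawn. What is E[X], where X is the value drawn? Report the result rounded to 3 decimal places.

E[X | Envelope I] = (-4 + 17 + 18)/3 = 31/3
E[X | Envelope II] = (14 + 18 + 9 − 6 + 14)/5 = 49/5
E[X | Envelope III] = (8 + 7 − 2)/3 = 13/3
E[X] = (1/7)·31/3 + (1/7)·49/5 + (5/7)·13/3 = 209/35 ≈ 5.971

5.971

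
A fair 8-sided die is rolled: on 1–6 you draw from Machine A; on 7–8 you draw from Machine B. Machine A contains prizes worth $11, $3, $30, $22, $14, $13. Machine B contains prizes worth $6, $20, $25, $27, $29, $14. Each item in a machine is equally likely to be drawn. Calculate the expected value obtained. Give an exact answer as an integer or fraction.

50/3 dollars

E[X | Machine A] = (11 + 3 + 30 + 22 + 14 + 13)/6 = 31/2
E[X | Machine B] = (6 + 20 + 25 + 27 + 29 + 14)/6 = 121/6
E[X] = (3/4)·31/2 + (1/4)·121/6 = 50/3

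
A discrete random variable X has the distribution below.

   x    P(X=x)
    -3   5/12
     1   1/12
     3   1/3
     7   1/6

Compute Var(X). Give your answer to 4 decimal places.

E[X] = (5/12)·(-3) + (1/12)·1 + (1/3)·3 + (1/6)·7 = 1
E[X²] = (5/12)·9 + (1/12)·1 + (1/3)·9 + (1/6)·49 = 15
Var(X) = 15 − (1)² = 14 ≈ 14.0000

14.0000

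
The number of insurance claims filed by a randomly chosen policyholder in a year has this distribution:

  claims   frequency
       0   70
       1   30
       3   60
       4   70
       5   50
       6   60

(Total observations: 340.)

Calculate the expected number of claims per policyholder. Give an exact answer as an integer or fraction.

55/17

Total = 340, so P(claims=0) = 70/340, etc.
E[X] = (7/34)·0 + (3/34)·1 + (3/17)·3 + (7/34)·4 + (5/34)·5 + (3/17)·6
     = 55/17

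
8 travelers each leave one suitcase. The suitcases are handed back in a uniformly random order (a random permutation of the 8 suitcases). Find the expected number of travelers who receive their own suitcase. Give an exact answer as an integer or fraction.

Let Xᵢ = 1 if person i gets their own suitcase. For each i, P(Xᵢ=1) = 1/8.
By linearity of expectation, E[X₁+…+X_8] = 8·(1/8) = 1.

1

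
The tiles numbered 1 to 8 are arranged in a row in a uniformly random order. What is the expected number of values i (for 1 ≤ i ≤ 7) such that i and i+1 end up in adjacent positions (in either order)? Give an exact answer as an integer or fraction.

For each i ∈ {1,…,7}, let Xᵢ = 1 if i and i+1 are adjacent. P(Xᵢ=1) = 2·(8−1)!/8! = 2/8.
By linearity, E[ΣXᵢ] = (7)·(2/8) = 7/4.

7/4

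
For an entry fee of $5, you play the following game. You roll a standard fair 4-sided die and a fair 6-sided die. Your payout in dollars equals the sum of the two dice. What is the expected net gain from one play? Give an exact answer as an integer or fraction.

$1

Distribution of the sum of the two dice: 2 w.p. 1/24, 3 w.p. 1/12, 4 w.p. 1/8, 5 w.p. 1/6, 6 w.p. 1/6, 7 w.p. 1/6, …
E[payout] = (1/24)·2 + (1/12)·3 + (1/8)·4 + (1/6)·5 + (1/6)·6 + (1/6)·7 + (1/8)·8 + (1/12)·9 + (1/24)·10 = 6
Expected profit = 6 − 5 = 1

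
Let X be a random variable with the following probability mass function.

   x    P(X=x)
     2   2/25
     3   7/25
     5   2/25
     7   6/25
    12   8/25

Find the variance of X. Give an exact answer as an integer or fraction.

9246/625

E[X] = (2/25)·2 + (7/25)·3 + (2/25)·5 + (6/25)·7 + (8/25)·12 = 173/25
E[X²] = (2/25)·4 + (7/25)·9 + (2/25)·25 + (6/25)·49 + (8/25)·144 = 1567/25
Var(X) = 1567/25 − (173/25)² = 9246/625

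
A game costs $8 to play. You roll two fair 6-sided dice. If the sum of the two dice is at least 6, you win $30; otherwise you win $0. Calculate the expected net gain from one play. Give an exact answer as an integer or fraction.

E[payout] = (5/18)·0 + (13/18)·30 = 65/3
Expected profit = 65/3 − 8 = 41/3

41/3 dollars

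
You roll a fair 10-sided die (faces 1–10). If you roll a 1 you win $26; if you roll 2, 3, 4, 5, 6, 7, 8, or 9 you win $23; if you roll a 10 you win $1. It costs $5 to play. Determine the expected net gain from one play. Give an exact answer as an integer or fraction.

161/10 dollars

E[payout] = (1/10)·1 + (4/5)·23 + (1/10)·26 = 211/10
Expected profit = 211/10 − 5 = 161/10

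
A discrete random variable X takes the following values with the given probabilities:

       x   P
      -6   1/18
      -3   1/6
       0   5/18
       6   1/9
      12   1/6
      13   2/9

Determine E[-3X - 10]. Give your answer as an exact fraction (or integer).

E[-3x-10] = (1/18)·8 + (1/6)·(-1) + (5/18)·(-10) + (1/9)·(-28) + (1/6)·(-46) + (2/9)·(-49)
     = -145/6

-145/6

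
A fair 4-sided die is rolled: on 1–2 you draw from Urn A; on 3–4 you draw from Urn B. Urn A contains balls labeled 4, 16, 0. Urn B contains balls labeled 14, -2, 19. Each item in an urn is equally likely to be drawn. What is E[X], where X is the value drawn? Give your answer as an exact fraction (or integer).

17/2

E[X | Urn A] = (4 + 16 + 0)/3 = 20/3
E[X | Urn B] = (14 − 2 + 19)/3 = 31/3
E[X] = (1/2)·20/3 + (1/2)·31/3 = 17/2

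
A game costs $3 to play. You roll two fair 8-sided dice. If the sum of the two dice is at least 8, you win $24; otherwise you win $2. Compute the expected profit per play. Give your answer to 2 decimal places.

E[payout] = (21/64)·2 + (43/64)·24 = 537/32
Expected profit = 537/32 − 3 = 441/32 ≈ $13.78

$13.78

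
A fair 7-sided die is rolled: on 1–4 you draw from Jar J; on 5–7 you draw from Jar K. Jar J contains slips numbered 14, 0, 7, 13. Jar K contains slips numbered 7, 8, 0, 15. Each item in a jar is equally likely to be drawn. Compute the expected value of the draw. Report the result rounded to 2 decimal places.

8.07

E[X | Jar J] = (14 + 0 + 7 + 13)/4 = 17/2
E[X | Jar K] = (7 + 8 + 0 + 15)/4 = 15/2
E[X] = (4/7)·17/2 + (3/7)·15/2 = 113/14 ≈ 8.07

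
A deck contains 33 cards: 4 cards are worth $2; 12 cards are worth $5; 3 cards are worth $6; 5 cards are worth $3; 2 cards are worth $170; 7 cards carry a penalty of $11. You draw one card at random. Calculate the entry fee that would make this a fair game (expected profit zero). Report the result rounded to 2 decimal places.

$11.03

E[payout] = (4/33)·2 + (12/33)·5 + (3/33)·6 + (5/33)·3 + (2/33)·170 + (7/33)·(-11) = 364/33
Fair fee = E[payout] = 364/33 ≈ $11.03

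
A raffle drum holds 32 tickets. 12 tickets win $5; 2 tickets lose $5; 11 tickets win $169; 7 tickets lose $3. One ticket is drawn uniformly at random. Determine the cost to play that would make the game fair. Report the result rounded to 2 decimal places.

E[payout] = (12/32)·5 + (2/32)·(-5) + (11/32)·169 + (7/32)·(-3) = 59
Fair fee = E[payout] = 59 ≈ $59.00

$59.00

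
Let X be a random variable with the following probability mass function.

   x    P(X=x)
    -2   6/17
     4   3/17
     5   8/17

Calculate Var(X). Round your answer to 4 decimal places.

10.4637

E[X] = (6/17)·(-2) + (3/17)·4 + (8/17)·5 = 40/17
E[X²] = (6/17)·4 + (3/17)·16 + (8/17)·25 = 16
Var(X) = 16 − (40/17)² = 3024/289 ≈ 10.4637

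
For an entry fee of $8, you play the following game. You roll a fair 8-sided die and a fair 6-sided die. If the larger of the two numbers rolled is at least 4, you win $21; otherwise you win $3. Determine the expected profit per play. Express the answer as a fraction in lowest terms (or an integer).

E[payout] = (3/16)·3 + (13/16)·21 = 141/8
Expected profit = 141/8 − 8 = 77/8

77/8 dollars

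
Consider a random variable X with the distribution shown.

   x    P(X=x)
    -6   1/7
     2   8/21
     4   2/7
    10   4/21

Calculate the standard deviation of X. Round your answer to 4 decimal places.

4.6443

E[X] = 62/21, E[X²] = 212/7
Var(X) = E[X²] − (E[X])² = 212/7 − 3844/441 = 9512/441
SD(X) = √(9512/441) ≈ 4.6443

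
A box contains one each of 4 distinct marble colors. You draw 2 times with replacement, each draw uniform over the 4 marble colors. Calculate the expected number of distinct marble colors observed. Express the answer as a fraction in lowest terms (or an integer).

Let Xⱼ=1 if type j appears at least once. P(Xⱼ=1) = 1 − ((4−1)/4)^2 = 7/16.
E[#distinct] = 4·7/16 = 7/4.

7/4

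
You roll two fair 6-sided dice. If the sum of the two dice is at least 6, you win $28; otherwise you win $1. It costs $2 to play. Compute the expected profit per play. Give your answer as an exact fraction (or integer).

E[payout] = (5/18)·1 + (13/18)·28 = 41/2
Expected profit = 41/2 − 2 = 37/2

37/2 dollars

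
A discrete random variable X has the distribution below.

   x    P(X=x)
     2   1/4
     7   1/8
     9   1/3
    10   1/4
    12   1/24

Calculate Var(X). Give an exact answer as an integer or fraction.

687/64

E[X] = (1/4)·2 + (1/8)·7 + (1/3)·9 + (1/4)·10 + (1/24)·12 = 59/8
E[X²] = (1/4)·4 + (1/8)·49 + (1/3)·81 + (1/4)·100 + (1/24)·144 = 521/8
Var(X) = 521/8 − (59/8)² = 687/64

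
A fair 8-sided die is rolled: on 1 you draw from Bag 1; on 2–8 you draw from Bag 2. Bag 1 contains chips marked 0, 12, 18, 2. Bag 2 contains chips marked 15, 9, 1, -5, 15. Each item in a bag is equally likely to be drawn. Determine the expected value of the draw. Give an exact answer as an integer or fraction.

57/8

E[X | Bag 1] = (0 + 12 + 18 + 2)/4 = 8
E[X | Bag 2] = (15 + 9 + 1 − 5 + 15)/5 = 7
E[X] = (1/8)·8 + (7/8)·7 = 57/8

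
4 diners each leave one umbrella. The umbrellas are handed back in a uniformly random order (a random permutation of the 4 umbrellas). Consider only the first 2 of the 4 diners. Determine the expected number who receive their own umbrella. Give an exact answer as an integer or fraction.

Let Xᵢ = 1 if person i gets their own umbrella. For each i, P(Xᵢ=1) = 1/4.
By linearity of expectation, E[X₁+…+X_2] = 2·(1/4) = 1/2.

1/2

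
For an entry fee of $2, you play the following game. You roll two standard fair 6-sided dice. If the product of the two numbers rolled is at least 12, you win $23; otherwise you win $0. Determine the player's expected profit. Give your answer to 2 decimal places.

E[payout] = (19/36)·0 + (17/36)·23 = 391/36
Expected profit = 391/36 − 2 = 319/36 ≈ $8.86

$8.86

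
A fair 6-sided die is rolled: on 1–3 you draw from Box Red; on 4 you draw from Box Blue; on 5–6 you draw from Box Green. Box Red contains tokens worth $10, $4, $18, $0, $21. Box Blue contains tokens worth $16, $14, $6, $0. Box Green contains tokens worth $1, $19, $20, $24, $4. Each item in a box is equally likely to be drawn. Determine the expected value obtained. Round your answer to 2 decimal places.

E[X | Box Red] = (10 + 4 + 18 + 0 + 21)/5 = 53/5
E[X | Box Blue] = (16 + 14 + 6 + 0)/4 = 9
E[X | Box Green] = (1 + 19 + 20 + 24 + 4)/5 = 68/5
E[X] = (1/2)·53/5 + (1/6)·9 + (1/3)·68/5 = 34/3 ≈ 11.33

$11.33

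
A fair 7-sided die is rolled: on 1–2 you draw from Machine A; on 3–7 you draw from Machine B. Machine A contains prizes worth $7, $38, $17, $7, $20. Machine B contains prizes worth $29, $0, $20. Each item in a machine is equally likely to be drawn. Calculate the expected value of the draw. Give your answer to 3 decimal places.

E[X | Machine A] = (7 + 38 + 17 + 7 + 20)/5 = 89/5
E[X | Machine B] = (29 + 0 + 20)/3 = 49/3
E[X] = (2/7)·89/5 + (5/7)·49/3 = 1759/105 ≈ 16.752

$16.752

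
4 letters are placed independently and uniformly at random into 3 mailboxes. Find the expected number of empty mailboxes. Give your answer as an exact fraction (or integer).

16/27

Let Xⱼ=1 if mailbox j is empty. P(Xⱼ=1) = ((3-1)/3)^4 = 16/81.
By linearity, E[#empty] = 3·16/81 = 16/27.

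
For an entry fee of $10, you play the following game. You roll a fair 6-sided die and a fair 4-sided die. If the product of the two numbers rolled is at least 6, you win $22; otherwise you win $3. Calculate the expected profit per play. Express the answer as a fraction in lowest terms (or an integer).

E[payout] = (3/8)·3 + (5/8)·22 = 119/8
Expected profit = 119/8 − 10 = 39/8

39/8 dollars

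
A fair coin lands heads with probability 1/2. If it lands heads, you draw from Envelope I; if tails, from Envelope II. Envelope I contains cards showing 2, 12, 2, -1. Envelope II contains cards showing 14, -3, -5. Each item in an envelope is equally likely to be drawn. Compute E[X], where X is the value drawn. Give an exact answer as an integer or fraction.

E[X | Envelope I] = (2 + 12 + 2 − 1)/4 = 15/4
E[X | Envelope II] = (14 − 3 − 5)/3 = 2
E[X] = (1/2)·15/4 + (1/2)·2 = 23/8

23/8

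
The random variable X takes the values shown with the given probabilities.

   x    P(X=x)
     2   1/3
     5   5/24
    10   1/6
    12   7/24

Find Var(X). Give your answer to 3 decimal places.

17.943

E[X] = (1/3)·2 + (5/24)·5 + (1/6)·10 + (7/24)·12 = 55/8
E[X²] = (1/3)·4 + (5/24)·25 + (1/6)·100 + (7/24)·144 = 1565/24
Var(X) = 1565/24 − (55/8)² = 3445/192 ≈ 17.943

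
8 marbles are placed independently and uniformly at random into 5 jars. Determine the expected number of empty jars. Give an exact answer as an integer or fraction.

Let Xⱼ=1 if jar j is empty. P(Xⱼ=1) = ((5-1)/5)^8 = 65536/390625.
By linearity, E[#empty] = 5·65536/390625 = 65536/78125.

65536/78125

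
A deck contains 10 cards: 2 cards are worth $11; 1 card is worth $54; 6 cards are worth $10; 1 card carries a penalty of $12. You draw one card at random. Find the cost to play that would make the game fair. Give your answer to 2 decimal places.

E[payout] = (2/10)·11 + (1/10)·54 + (6/10)·10 + (1/10)·(-12) = 62/5
Fair fee = E[payout] = 62/5 ≈ $12.40

$12.40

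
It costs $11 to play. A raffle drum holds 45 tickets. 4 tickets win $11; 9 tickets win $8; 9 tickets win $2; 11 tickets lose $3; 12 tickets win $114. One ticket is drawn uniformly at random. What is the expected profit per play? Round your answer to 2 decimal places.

$21.64

E[payout] = (4/45)·11 + (9/45)·8 + (9/45)·2 + (11/45)·(-3) + (12/45)·114 = 1469/45
Expected profit = 1469/45 − 11 = 974/45 ≈ $21.64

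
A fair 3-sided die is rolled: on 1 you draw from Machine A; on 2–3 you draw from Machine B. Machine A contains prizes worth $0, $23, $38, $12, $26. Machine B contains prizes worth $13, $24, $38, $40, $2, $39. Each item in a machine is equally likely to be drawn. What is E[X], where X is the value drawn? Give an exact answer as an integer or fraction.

359/15 dollars

E[X | Machine A] = (0 + 23 + 38 + 12 + 26)/5 = 99/5
E[X | Machine B] = (13 + 24 + 38 + 40 + 2 + 39)/6 = 26
E[X] = (1/3)·99/5 + (2/3)·26 = 359/15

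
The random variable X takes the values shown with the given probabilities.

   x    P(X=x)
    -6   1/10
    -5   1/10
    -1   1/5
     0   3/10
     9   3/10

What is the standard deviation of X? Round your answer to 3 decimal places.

E[X] = 7/5, E[X²] = 153/5
Var(X) = E[X²] − (E[X])² = 153/5 − 49/25 = 716/25
SD(X) = √(716/25) ≈ 5.352

5.352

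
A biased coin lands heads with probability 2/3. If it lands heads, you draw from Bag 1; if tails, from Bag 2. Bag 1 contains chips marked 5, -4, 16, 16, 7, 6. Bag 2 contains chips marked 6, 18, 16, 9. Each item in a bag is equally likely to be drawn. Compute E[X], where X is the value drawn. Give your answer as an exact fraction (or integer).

331/36

E[X | Bag 1] = (5 − 4 + 16 + 16 + 7 + 6)/6 = 23/3
E[X | Bag 2] = (6 + 18 + 16 + 9)/4 = 49/4
E[X] = (2/3)·23/3 + (1/3)·49/4 = 331/36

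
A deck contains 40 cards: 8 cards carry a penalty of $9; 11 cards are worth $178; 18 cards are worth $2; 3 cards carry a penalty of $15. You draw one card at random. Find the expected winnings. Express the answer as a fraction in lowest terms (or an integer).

1877/40 dollars

E[payout] = (8/40)·(-9) + (11/40)·178 + (18/40)·2 + (3/40)·(-15) = 1877/40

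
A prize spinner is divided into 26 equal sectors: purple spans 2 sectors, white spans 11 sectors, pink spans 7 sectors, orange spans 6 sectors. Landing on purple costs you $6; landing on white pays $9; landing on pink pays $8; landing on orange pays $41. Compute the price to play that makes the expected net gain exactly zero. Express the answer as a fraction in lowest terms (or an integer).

E[payout] = (2/26)·(-6) + (11/26)·9 + (7/26)·8 + (6/26)·41 = 389/26
Fair fee = E[payout] = 389/26

389/26 dollars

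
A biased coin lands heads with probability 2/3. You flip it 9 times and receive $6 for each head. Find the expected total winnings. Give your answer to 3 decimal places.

$36.000

E[#heads] = 9·2/3 = 6 (linearity over flips).
E[winnings] = 6·6 = 36.
≈ 36.000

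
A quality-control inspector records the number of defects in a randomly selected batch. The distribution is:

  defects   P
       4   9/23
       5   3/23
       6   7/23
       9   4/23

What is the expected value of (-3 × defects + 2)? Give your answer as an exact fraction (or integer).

-341/23

E[-3x+2] = (9/23)·(-10) + (3/23)·(-13) + (7/23)·(-16) + (4/23)·(-25)
     = -341/23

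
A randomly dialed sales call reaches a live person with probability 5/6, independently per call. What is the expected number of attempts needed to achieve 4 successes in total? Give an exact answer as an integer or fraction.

By linearity (sum of 4 independent geometric waits), E[trials] = 4/p = 4/(5/6) = 24/5.

24/5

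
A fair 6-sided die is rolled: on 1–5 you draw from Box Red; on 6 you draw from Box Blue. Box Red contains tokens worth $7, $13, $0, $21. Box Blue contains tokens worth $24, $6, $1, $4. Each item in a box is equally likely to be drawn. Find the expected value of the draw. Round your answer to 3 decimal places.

$10.000

E[X | Box Red] = (7 + 13 + 0 + 21)/4 = 41/4
E[X | Box Blue] = (24 + 6 + 1 + 4)/4 = 35/4
E[X] = (5/6)·41/4 + (1/6)·35/4 = 10 ≈ 10.000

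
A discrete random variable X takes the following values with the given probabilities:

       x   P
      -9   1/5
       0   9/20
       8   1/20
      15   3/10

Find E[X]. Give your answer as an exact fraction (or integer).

E[X] = (1/5)·(-9) + (9/20)·0 + (1/20)·8 + (3/10)·15
     = 31/10

31/10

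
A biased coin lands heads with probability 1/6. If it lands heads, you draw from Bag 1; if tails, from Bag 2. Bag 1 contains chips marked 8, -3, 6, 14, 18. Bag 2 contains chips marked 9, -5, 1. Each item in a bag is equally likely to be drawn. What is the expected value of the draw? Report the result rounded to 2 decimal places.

2.82

E[X | Bag 1] = (8 − 3 + 6 + 14 + 18)/5 = 43/5
E[X | Bag 2] = (9 − 5 + 1)/3 = 5/3
E[X] = (1/6)·43/5 + (5/6)·5/3 = 127/45 ≈ 2.82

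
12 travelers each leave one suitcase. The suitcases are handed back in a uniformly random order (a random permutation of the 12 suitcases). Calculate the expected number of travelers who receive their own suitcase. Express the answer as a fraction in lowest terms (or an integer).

Let Xᵢ = 1 if person i gets their own suitcase. For each i, P(Xᵢ=1) = 1/12.
By linearity of expectation, E[X₁+…+X_12] = 12·(1/12) = 1.

1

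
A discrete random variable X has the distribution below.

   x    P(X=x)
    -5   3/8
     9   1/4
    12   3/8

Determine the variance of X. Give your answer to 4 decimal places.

E[X] = (3/8)·(-5) + (1/4)·9 + (3/8)·12 = 39/8
E[X²] = (3/8)·25 + (1/4)·81 + (3/8)·144 = 669/8
Var(X) = 669/8 − (39/8)² = 3831/64 ≈ 59.8594

59.8594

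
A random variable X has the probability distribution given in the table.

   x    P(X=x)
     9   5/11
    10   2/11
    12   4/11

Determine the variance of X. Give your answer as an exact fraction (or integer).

222/121

E[X] = (5/11)·9 + (2/11)·10 + (4/11)·12 = 113/11
E[X²] = (5/11)·81 + (2/11)·100 + (4/11)·144 = 1181/11
Var(X) = 1181/11 − (113/11)² = 222/121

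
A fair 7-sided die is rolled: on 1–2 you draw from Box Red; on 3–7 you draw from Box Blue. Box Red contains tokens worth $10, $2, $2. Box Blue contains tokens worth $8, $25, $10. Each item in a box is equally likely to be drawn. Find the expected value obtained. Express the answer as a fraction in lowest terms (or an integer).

E[X | Box Red] = (10 + 2 + 2)/3 = 14/3
E[X | Box Blue] = (8 + 25 + 10)/3 = 43/3
E[X] = (2/7)·14/3 + (5/7)·43/3 = 81/7

81/7 dollars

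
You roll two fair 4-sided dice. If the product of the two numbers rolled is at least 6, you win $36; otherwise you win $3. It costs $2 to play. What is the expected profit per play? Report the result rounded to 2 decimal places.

$17.50

E[payout] = (1/2)·3 + (1/2)·36 = 39/2
Expected profit = 39/2 − 2 = 35/2 ≈ $17.50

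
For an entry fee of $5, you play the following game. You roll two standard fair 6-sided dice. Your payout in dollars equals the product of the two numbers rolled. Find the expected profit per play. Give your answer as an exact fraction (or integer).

Distribution of the product of the two numbers rolled: 1 w.p. 1/36, 2 w.p. 1/18, 3 w.p. 1/18, 4 w.p. 1/12, 5 w.p. 1/18, 6 w.p. 1/9, …
E[payout] = (1/36)·1 + (1/18)·2 + (1/18)·3 + (1/12)·4 + (1/18)·5 + (1/9)·6 + (1/18)·8 + (1/36)·9 + (1/18)·10 + (1/9)·12 + (1/18)·15 + (1/36)·16 + (1/18)·18 + (1/18)·20 + (1/18)·24 + (1/36)·25 + (1/18)·30 + (1/36)·36 = 49/4
Expected profit = 49/4 − 5 = 29/4

29/4 dollars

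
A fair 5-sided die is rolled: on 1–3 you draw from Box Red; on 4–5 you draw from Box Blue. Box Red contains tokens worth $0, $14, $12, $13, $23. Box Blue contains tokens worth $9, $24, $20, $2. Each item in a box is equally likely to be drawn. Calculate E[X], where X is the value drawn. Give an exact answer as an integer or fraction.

E[X | Box Red] = (0 + 14 + 12 + 13 + 23)/5 = 62/5
E[X | Box Blue] = (9 + 24 + 20 + 2)/4 = 55/4
E[X] = (3/5)·62/5 + (2/5)·55/4 = 647/50

647/50 dollars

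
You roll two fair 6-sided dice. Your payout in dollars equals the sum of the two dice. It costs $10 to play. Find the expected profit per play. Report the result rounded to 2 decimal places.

Distribution of the sum of the two dice: 2 w.p. 1/36, 3 w.p. 1/18, 4 w.p. 1/12, 5 w.p. 1/9, 6 w.p. 5/36, 7 w.p. 1/6, …
E[payout] = (1/36)·2 + (1/18)·3 + (1/12)·4 + (1/9)·5 + (5/36)·6 + (1/6)·7 + (5/36)·8 + (1/9)·9 + (1/12)·10 + (1/18)·11 + (1/36)·12 = 7
Expected profit = 7 − 10 = -3 ≈ -$3.00

-$3.00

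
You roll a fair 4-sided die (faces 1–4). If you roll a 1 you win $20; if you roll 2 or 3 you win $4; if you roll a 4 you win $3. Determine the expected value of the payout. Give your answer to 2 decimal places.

E[payout] = (1/4)·3 + (1/2)·4 + (1/4)·20 = 31/4
≈ $7.75

$7.75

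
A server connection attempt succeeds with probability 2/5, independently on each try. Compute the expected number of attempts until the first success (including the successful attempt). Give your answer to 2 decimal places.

2.50

For a geometric distribution, E[trials] = 1/p = 1/(2/5) = 5/2.
≈ 2.50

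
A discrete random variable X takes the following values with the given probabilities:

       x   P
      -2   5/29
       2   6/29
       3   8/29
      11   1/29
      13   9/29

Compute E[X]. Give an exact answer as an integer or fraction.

154/29

E[X] = (5/29)·(-2) + (6/29)·2 + (8/29)·3 + (1/29)·11 + (9/29)·13
     = 154/29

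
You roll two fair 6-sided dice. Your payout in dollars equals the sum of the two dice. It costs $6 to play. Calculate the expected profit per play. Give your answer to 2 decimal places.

Distribution of the sum of the two dice: 2 w.p. 1/36, 3 w.p. 1/18, 4 w.p. 1/12, 5 w.p. 1/9, 6 w.p. 5/36, 7 w.p. 1/6, …
E[payout] = (1/36)·2 + (1/18)·3 + (1/12)·4 + (1/9)·5 + (5/36)·6 + (1/6)·7 + (5/36)·8 + (1/9)·9 + (1/12)·10 + (1/18)·11 + (1/36)·12 = 7
Expected profit = 7 − 6 = 1 ≈ $1.00

$1.00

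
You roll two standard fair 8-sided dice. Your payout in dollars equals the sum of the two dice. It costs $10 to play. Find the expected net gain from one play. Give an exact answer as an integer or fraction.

-$1

Distribution of the sum of the two dice: 2 w.p. 1/64, 3 w.p. 1/32, 4 w.p. 3/64, 5 w.p. 1/16, 6 w.p. 5/64, 7 w.p. 3/32, …
E[payout] = (1/64)·2 + (1/32)·3 + (3/64)·4 + (1/16)·5 + (5/64)·6 + (3/32)·7 + (7/64)·8 + (1/8)·9 + (7/64)·10 + (3/32)·11 + (5/64)·12 + (1/16)·13 + (3/64)·14 + (1/32)·15 + (1/64)·16 = 9
Expected profit = 9 − 10 = -1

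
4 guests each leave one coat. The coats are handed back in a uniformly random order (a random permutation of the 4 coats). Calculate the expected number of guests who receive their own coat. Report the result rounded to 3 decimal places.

Let Xᵢ = 1 if person i gets their own coat. For each i, P(Xᵢ=1) = 1/4.
By linearity of expectation, E[X₁+…+X_4] = 4·(1/4) = 1.
≈ 1.000

1.000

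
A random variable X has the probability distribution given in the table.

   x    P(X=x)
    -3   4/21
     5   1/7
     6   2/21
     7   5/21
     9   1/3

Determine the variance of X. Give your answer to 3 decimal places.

E[X] = (4/21)·(-3) + (1/7)·5 + (2/21)·6 + (5/21)·7 + (1/3)·9 = 113/21
E[X²] = (4/21)·9 + (1/7)·25 + (2/21)·36 + (5/21)·49 + (1/3)·81 = 995/21
Var(X) = 995/21 − (113/21)² = 8126/441 ≈ 18.426

18.426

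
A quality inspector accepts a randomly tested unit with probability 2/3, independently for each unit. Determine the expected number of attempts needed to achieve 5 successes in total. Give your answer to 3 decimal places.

7.500

By linearity (sum of 5 independent geometric waits), E[trials] = 5/p = 5/(2/3) = 15/2.
≈ 7.500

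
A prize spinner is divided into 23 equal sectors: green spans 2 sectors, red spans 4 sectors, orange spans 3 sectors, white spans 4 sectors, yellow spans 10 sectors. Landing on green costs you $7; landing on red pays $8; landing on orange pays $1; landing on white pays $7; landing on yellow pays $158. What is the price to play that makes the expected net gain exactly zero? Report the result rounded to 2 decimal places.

E[payout] = (2/23)·(-7) + (4/23)·8 + (3/23)·1 + (4/23)·7 + (10/23)·158 = 1629/23
Fair fee = E[payout] = 1629/23 ≈ $70.83

$70.83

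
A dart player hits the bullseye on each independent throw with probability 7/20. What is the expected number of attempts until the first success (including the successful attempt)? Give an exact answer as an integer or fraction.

For a geometric distribution, E[trials] = 1/p = 1/(7/20) = 20/7.

20/7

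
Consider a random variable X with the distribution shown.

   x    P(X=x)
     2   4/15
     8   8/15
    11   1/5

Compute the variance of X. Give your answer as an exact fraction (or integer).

52/5

E[X] = (4/15)·2 + (8/15)·8 + (1/5)·11 = 7
E[X²] = (4/15)·4 + (8/15)·64 + (1/5)·121 = 297/5
Var(X) = 297/5 − (7)² = 52/5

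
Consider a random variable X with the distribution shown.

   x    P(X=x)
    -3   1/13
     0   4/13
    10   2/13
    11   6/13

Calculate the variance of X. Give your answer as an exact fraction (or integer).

E[X] = (1/13)·(-3) + (4/13)·0 + (2/13)·10 + (6/13)·11 = 83/13
E[X²] = (1/13)·9 + (4/13)·0 + (2/13)·100 + (6/13)·121 = 935/13
Var(X) = 935/13 − (83/13)² = 5266/169

5266/169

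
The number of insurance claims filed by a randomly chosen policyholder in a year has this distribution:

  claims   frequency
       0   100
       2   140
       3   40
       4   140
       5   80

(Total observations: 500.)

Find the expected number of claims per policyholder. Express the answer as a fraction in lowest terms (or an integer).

68/25

Total = 500, so P(claims=0) = 100/500, etc.
E[X] = (1/5)·0 + (7/25)·2 + (2/25)·3 + (7/25)·4 + (4/25)·5
     = 68/25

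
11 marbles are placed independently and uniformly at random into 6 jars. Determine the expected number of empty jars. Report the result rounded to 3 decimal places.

0.808

Let Xⱼ=1 if jar j is empty. P(Xⱼ=1) = ((6-1)/6)^11 = 48828125/362797056.
By linearity, E[#empty] = 6·48828125/362797056 = 48828125/60466176.
≈ 0.808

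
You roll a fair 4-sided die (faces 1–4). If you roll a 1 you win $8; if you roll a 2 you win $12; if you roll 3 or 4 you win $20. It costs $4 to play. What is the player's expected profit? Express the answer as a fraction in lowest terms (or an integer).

E[payout] = (1/4)·8 + (1/4)·12 + (1/2)·20 = 15
Expected profit = 15 − 4 = 11

$11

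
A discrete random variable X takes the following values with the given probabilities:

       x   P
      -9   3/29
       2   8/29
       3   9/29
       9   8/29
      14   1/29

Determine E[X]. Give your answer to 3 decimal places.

E[X] = (3/29)·(-9) + (8/29)·2 + (9/29)·3 + (8/29)·9 + (1/29)·14
     = 102/29 ≈ 3.517

3.517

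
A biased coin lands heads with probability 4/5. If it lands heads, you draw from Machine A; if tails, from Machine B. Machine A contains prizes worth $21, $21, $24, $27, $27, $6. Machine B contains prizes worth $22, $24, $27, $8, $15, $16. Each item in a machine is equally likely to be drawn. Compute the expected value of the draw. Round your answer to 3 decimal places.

$20.533

E[X | Machine A] = (21 + 21 + 24 + 27 + 27 + 6)/6 = 21
E[X | Machine B] = (22 + 24 + 27 + 8 + 15 + 16)/6 = 56/3
E[X] = (4/5)·21 + (1/5)·56/3 = 308/15 ≈ 20.533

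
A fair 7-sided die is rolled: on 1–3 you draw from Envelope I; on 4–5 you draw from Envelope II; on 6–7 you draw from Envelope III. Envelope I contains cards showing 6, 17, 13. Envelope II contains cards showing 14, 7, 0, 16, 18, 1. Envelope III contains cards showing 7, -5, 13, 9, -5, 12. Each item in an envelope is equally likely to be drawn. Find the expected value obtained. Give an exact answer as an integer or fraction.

65/7

E[X | Envelope I] = (6 + 17 + 13)/3 = 12
E[X | Envelope II] = (14 + 7 + 0 + 16 + 18 + 1)/6 = 28/3
E[X | Envelope III] = (7 − 5 + 13 + 9 − 5 + 12)/6 = 31/6
E[X] = (3/7)·12 + (2/7)·28/3 + (2/7)·31/6 = 65/7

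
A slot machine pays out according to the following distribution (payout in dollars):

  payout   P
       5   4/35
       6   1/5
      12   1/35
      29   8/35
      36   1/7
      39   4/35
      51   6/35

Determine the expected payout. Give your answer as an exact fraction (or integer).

948/35 dollars

E[X] = (4/35)·5 + (1/5)·6 + (1/35)·12 + (8/35)·29 + (1/7)·36 + (4/35)·39 + (6/35)·51
     = 948/35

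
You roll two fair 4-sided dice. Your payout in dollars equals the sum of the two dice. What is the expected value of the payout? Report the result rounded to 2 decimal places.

Distribution of the sum of the two dice: 2 w.p. 1/16, 3 w.p. 1/8, 4 w.p. 3/16, 5 w.p. 1/4, 6 w.p. 3/16, 7 w.p. 1/8, …
E[payout] = (1/16)·2 + (1/8)·3 + (3/16)·4 + (1/4)·5 + (3/16)·6 + (1/8)·7 + (1/16)·8 = 5
≈ $5.00

$5.00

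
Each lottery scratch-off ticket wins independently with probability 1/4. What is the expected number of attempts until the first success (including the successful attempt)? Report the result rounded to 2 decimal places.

For a geometric distribution, E[trials] = 1/p = 1/(1/4) = 4.
≈ 4.00

4.00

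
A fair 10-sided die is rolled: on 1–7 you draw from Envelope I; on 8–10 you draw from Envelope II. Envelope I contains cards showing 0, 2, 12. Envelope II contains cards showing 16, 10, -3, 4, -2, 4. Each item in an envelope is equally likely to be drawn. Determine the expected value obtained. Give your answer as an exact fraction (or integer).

283/60

E[X | Envelope I] = (0 + 2 + 12)/3 = 14/3
E[X | Envelope II] = (16 + 10 − 3 + 4 − 2 + 4)/6 = 29/6
E[X] = (7/10)·14/3 + (3/10)·29/6 = 283/60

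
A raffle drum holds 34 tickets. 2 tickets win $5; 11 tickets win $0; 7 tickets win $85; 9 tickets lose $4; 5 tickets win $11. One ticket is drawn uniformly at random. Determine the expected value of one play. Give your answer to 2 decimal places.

E[payout] = (2/34)·5 + (11/34)·0 + (7/34)·85 + (9/34)·(-4) + (5/34)·11 = 312/17
≈ $18.35

$18.35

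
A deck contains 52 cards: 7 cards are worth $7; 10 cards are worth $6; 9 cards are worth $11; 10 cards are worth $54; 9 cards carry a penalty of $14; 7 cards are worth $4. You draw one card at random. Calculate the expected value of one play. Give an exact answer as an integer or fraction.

E[payout] = (7/52)·7 + (10/52)·6 + (9/52)·11 + (10/52)·54 + (9/52)·(-14) + (7/52)·4 = 25/2

25/2 dollars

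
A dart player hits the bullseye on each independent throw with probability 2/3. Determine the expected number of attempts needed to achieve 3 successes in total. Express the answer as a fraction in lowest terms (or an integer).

By linearity (sum of 3 independent geometric waits), E[trials] = 3/p = 3/(2/3) = 9/2.

9/2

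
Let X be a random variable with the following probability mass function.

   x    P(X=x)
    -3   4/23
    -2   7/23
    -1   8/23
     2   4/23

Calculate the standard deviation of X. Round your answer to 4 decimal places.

E[X] = -26/23, E[X²] = 88/23
Var(X) = E[X²] − (E[X])² = 88/23 − 676/529 = 1348/529
SD(X) = √(1348/529) ≈ 1.5963

1.5963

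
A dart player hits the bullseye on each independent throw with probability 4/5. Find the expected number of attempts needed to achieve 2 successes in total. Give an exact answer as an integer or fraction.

By linearity (sum of 2 independent geometric waits), E[trials] = 2/p = 2/(4/5) = 5/2.

5/2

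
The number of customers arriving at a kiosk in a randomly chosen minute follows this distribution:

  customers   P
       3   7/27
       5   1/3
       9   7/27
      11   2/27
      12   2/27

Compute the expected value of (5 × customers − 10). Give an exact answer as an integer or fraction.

605/27

E[5x-10] = (7/27)·5 + (1/3)·15 + (7/27)·35 + (2/27)·45 + (2/27)·50
     = 605/27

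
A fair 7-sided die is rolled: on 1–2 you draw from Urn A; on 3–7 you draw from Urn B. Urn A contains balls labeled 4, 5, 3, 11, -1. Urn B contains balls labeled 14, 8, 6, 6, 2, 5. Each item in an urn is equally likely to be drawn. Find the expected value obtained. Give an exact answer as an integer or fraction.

1289/210

E[X | Urn A] = (4 + 5 + 3 + 11 − 1)/5 = 22/5
E[X | Urn B] = (14 + 8 + 6 + 6 + 2 + 5)/6 = 41/6
E[X] = (2/7)·22/5 + (5/7)·41/6 = 1289/210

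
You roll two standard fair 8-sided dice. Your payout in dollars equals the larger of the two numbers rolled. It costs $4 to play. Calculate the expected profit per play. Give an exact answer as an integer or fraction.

Distribution of the larger of the two numbers rolled: 1 w.p. 1/64, 2 w.p. 3/64, 3 w.p. 5/64, 4 w.p. 7/64, 5 w.p. 9/64, 6 w.p. 11/64, …
E[payout] = (1/64)·1 + (3/64)·2 + (5/64)·3 + (7/64)·4 + (9/64)·5 + (11/64)·6 + (13/64)·7 + (15/64)·8 = 93/16
Expected profit = 93/16 − 4 = 29/16

29/16 dollars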